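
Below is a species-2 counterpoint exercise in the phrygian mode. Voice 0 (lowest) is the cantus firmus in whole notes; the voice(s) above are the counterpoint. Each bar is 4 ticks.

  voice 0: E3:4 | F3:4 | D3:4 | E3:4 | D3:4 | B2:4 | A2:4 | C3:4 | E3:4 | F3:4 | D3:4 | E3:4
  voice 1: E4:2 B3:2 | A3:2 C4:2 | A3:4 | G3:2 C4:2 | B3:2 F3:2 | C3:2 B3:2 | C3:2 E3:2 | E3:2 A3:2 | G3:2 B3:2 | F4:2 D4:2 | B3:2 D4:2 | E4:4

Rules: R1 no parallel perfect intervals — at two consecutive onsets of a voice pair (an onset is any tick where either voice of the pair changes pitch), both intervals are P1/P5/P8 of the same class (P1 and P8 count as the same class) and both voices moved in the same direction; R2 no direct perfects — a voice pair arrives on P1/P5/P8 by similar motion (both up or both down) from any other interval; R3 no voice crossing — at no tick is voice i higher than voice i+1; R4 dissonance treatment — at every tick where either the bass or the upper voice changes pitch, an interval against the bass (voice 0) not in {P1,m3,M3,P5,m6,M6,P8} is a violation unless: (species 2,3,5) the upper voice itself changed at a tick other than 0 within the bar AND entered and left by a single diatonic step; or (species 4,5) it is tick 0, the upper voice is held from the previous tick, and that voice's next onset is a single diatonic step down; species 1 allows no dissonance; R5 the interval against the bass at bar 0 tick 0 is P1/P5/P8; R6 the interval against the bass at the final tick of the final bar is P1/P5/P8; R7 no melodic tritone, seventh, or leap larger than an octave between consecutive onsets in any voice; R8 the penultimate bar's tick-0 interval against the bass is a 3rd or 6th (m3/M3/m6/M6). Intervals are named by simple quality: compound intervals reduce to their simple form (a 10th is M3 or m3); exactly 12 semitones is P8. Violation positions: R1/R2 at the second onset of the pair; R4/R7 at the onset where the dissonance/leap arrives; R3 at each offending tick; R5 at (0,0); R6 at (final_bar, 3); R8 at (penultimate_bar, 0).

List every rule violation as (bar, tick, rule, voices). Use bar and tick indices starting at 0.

bar 0: v0=E3 v1=E4 downbeat P8
bar 1: v0=F3 v1=A3 downbeat M3
bar 2: v0=D3 v1=A3 downbeat P5
bar 3: v0=E3 v1=G3 downbeat m3
bar 4: v0=D3 v1=B3 downbeat M6
bar 5: v0=B2 v1=C3 downbeat m2
bar 6: v0=A2 v1=C3 downbeat m3
bar 7: v0=C3 v1=E3 downbeat M3
bar 8: v0=E3 v1=G3 downbeat m3
bar 9: v0=F3 v1=F4 downbeat P8
bar 10: v0=D3 v1=B3 downbeat M6
bar 11: v0=E3 v1=E4 downbeat P8
  -> R1 @ bar 2 tick 0 v(0, 1): F3/C4 P5 -> D3/A3 P5 similar
  -> R7 @ bar 4 tick 2 v(1,): B3->F3 leap 6st
  -> R4 @ bar 5 tick 0 v(0, 1): B2/C3 m2 untreated
  -> R7 @ bar 5 tick 2 v(1,): C3->B3 leap 11st
  -> R7 @ bar 6 tick 0 v(1,): B3->C3 leap 11st
  -> R2 @ bar 9 tick 0 v(0, 1): E3/B3 P5 -> F3/F4 P8 similar
  -> R7 @ bar 9 tick 0 v(1,): B3->F4 leap 6st
  -> R1 @ bar 11 tick 0 v(0, 1): D3/D4 P8 -> E3/E4 P8 similar

(2, 0, R1, (0, 1))
(4, 2, R7, (1,))
(5, 0, R4, (0, 1))
(5, 2, R7, (1,))
(6, 0, R7, (1,))
(9, 0, R2, (0, 1))
(9, 0, R7, (1,))
(11, 0, R1, (0, 1))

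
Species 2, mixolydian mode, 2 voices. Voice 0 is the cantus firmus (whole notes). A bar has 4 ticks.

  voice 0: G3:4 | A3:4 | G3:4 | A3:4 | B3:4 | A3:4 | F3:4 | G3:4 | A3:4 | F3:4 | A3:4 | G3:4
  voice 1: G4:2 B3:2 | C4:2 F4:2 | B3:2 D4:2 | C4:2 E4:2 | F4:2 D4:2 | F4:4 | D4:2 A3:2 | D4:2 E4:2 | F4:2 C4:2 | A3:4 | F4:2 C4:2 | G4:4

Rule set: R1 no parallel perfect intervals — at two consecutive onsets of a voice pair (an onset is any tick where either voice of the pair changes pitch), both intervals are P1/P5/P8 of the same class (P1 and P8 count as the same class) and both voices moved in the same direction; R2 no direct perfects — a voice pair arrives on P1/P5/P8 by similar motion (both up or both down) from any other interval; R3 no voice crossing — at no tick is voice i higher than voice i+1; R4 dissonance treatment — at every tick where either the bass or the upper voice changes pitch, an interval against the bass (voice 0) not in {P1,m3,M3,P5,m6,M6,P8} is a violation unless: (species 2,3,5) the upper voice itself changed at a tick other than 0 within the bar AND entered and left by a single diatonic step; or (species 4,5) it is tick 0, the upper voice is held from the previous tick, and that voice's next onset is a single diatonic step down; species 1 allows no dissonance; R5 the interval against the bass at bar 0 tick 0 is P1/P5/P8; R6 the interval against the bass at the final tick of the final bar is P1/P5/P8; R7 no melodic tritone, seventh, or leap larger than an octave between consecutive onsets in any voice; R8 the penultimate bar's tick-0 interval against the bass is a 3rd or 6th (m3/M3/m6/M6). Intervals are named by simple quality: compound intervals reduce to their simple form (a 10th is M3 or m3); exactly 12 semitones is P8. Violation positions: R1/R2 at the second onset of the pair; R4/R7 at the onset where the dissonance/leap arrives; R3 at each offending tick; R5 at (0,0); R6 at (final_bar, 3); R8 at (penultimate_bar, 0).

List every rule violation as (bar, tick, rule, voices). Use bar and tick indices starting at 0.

bar 0: v0=G3 v1=G4 downbeat P8
bar 1: v0=A3 v1=C4 downbeat m3
bar 2: v0=G3 v1=B3 downbeat M3
bar 3: v0=A3 v1=C4 downbeat m3
bar 4: v0=B3 v1=F4 downbeat TT
bar 5: v0=A3 v1=F4 downbeat m6
bar 6: v0=F3 v1=D4 downbeat M6
bar 7: v0=G3 v1=D4 downbeat P5
bar 8: v0=A3 v1=F4 downbeat m6
bar 9: v0=F3 v1=A3 downbeat M3
bar 10: v0=A3 v1=F4 downbeat m6
bar 11: v0=G3 v1=G4 downbeat P8
  -> R7 @ bar 2 tick 0 v(1,): F4->B3 leap 6st
  -> R4 @ bar 4 tick 0 v(0, 1): B3/F4 TT untreated
  -> R2 @ bar 7 tick 0 v(0, 1): F3/A3 M3 -> G3/D4 P5 similar

(2, 0, R7, (1,))
(4, 0, R4, (0, 1))
(7, 0, R2, (0, 1))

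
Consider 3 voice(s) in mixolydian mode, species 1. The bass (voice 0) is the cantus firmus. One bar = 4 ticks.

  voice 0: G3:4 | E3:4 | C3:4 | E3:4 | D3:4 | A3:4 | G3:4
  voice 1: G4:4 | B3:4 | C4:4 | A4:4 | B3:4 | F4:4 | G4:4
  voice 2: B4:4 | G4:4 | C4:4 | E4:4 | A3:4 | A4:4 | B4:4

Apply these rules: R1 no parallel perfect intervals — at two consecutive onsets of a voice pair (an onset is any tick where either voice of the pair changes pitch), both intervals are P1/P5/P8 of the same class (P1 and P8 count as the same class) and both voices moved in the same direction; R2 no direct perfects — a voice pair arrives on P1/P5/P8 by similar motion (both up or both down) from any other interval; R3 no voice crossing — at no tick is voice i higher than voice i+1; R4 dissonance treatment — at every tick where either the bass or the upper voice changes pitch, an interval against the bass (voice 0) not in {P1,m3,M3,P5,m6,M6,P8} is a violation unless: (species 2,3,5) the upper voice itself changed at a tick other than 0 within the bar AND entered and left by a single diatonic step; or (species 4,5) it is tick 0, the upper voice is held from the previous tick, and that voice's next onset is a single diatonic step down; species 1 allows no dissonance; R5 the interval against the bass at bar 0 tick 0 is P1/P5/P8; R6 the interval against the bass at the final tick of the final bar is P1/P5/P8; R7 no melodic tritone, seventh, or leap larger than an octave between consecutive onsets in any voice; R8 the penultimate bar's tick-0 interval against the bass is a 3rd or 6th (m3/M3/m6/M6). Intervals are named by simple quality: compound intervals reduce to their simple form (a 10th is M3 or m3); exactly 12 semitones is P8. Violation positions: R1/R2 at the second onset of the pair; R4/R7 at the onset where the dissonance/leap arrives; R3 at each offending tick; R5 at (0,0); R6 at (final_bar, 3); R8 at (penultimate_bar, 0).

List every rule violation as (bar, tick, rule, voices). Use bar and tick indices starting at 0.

bar 0: v0=G3 v1=G4 v2=B4 downbeat M3
bar 1: v0=E3 v1=B3 v2=G4 downbeat m3
bar 2: v0=C3 v1=C4 v2=C4 downbeat P8
bar 3: v0=E3 v1=A4 v2=E4 downbeat P8
bar 4: v0=D3 v1=B3 v2=A3 downbeat P5
bar 5: v0=A3 v1=F4 v2=A4 downbeat P8
bar 6: v0=G3 v1=G4 v2=B4 downbeat M3
  -> R5 @ bar 0 tick 0 v(0, 2): opens on M3
  -> R2 @ bar 1 tick 0 v(0, 1): G3/G4 P8 -> E3/B3 P5 similar
  -> R2 @ bar 2 tick 0 v(0, 2): E3/G4 m3 -> C3/C4 P8 similar
  -> R1 @ bar 3 tick 0 v(0, 2): C3/C4 P8 -> E3/E4 P8 similar
  -> R3 @ bar 3 tick 0 v(1, 2): A4 above E4
  -> R4 @ bar 3 tick 0 v(0, 1): E3/A4 P4 untreated
  -> R3 @ bar 3 tick 1 v(1, 2): A4 above E4
  -> R3 @ bar 3 tick 2 v(1, 2): A4 above E4
  -> R3 @ bar 3 tick 3 v(1, 2): A4 above E4
  -> R2 @ bar 4 tick 0 v(0, 2): E3/E4 P8 -> D3/A3 P5 similar
  -> R3 @ bar 4 tick 0 v(1, 2): B3 above A3
  -> R7 @ bar 4 tick 0 v(1,): A4->B3 leap 10st
  -> R3 @ bar 4 tick 1 v(1, 2): B3 above A3
  -> R3 @ bar 4 tick 2 v(1, 2): B3 above A3
  -> R3 @ bar 4 tick 3 v(1, 2): B3 above A3
  -> R2 @ bar 5 tick 0 v(0, 2): D3/A3 P5 -> A3/A4 P8 similar
  -> R7 @ bar 5 tick 0 v(1,): B3->F4 leap 6st
  -> R8 @ bar 5 tick 0 v(0, 2): penult P8 not 3rd/6th
  -> R6 @ bar 6 tick 3 v(0, 2): closes on M3

(0, 0, R5, (0, 2))
(1, 0, R2, (0, 1))
(2, 0, R2, (0, 2))
(3, 0, R1, (0, 2))
(3, 0, R3, (1, 2))
(3, 0, R4, (0, 1))
(3, 1, R3, (1, 2))
(3, 2, R3, (1, 2))
(3, 3, R3, (1, 2))
(4, 0, R2, (0, 2))
(4, 0, R3, (1, 2))
(4, 0, R7, (1,))
(4, 1, R3, (1, 2))
(4, 2, R3, (1, 2))
(4, 3, R3, (1, 2))
(5, 0, R2, (0, 2))
(5, 0, R7, (1,))
(5, 0, R8, (0, 2))
(6, 3, R6, (0, 2))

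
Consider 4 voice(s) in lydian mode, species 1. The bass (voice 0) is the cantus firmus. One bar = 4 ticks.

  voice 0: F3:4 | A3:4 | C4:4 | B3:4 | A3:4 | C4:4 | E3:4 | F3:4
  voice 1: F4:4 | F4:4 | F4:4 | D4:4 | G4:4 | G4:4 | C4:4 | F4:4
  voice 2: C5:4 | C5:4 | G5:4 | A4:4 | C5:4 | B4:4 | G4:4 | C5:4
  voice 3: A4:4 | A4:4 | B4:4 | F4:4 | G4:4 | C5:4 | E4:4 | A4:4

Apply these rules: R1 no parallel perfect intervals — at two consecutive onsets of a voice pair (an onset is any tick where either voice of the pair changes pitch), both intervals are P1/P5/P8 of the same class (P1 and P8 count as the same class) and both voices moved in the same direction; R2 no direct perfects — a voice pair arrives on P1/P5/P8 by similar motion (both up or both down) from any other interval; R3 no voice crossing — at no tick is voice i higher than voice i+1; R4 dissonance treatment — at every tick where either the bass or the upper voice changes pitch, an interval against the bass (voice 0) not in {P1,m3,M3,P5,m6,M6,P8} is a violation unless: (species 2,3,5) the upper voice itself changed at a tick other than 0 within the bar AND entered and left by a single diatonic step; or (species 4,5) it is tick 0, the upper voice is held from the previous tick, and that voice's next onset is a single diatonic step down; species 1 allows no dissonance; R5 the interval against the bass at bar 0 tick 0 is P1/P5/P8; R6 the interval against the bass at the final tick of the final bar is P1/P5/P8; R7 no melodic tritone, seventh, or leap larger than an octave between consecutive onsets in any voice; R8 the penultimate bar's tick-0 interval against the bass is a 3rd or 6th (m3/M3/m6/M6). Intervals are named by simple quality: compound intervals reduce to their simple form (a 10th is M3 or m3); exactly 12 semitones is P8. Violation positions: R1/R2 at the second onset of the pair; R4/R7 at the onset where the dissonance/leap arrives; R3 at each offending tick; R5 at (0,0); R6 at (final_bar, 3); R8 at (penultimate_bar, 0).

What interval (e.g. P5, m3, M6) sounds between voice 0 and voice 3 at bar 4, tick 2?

voice 0=A3 voice 3=G4 -> m7

m7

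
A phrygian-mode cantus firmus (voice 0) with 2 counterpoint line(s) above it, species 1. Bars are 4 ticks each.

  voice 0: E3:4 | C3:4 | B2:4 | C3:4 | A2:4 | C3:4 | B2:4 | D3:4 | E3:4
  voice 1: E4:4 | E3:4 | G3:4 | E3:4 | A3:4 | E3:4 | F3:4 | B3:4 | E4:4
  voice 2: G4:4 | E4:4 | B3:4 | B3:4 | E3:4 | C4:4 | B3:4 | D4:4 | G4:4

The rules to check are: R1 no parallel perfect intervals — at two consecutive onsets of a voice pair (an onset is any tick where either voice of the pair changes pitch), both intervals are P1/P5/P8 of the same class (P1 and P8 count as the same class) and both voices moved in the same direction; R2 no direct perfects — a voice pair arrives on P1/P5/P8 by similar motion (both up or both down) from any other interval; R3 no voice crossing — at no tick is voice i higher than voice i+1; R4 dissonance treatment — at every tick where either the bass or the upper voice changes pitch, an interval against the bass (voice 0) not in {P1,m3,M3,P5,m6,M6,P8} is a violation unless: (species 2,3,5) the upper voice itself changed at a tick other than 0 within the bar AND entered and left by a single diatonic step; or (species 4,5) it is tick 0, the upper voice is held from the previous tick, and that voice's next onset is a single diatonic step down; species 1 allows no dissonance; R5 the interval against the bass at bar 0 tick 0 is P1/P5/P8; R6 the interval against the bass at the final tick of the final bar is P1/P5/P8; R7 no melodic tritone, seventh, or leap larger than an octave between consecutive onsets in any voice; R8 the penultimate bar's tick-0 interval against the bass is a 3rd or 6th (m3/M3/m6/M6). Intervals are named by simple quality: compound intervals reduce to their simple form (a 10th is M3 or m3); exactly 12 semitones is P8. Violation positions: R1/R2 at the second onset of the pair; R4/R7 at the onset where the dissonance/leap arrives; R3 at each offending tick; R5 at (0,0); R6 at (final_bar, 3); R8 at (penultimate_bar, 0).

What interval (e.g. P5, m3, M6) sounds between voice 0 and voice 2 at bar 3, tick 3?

M7

voice 0=C3 voice 2=B3 -> M7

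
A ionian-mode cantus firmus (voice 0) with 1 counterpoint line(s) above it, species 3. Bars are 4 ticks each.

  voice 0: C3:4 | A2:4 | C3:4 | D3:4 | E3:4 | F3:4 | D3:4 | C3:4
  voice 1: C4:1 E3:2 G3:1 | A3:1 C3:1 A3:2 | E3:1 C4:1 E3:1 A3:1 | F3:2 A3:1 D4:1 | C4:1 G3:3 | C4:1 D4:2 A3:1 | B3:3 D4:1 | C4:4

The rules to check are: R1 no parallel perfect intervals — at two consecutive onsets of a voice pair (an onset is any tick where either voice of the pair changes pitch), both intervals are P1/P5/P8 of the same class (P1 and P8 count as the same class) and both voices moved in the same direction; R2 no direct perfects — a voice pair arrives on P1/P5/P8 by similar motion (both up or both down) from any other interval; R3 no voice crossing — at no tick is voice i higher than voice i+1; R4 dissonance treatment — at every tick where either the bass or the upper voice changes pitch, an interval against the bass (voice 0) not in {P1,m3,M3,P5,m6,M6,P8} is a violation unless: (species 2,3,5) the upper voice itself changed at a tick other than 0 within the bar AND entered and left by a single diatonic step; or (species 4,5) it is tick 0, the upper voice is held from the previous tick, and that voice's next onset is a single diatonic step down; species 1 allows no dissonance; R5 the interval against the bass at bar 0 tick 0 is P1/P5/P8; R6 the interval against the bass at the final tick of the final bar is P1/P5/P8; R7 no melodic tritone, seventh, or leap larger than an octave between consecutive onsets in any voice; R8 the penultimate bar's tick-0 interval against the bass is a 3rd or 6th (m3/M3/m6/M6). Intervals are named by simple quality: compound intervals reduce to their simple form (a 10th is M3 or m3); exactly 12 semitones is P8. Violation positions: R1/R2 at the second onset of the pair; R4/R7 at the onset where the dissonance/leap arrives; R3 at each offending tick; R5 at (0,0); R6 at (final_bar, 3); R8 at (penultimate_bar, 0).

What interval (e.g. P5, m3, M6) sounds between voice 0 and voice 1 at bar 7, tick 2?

P8

voice 0=C3 voice 1=C4 -> P8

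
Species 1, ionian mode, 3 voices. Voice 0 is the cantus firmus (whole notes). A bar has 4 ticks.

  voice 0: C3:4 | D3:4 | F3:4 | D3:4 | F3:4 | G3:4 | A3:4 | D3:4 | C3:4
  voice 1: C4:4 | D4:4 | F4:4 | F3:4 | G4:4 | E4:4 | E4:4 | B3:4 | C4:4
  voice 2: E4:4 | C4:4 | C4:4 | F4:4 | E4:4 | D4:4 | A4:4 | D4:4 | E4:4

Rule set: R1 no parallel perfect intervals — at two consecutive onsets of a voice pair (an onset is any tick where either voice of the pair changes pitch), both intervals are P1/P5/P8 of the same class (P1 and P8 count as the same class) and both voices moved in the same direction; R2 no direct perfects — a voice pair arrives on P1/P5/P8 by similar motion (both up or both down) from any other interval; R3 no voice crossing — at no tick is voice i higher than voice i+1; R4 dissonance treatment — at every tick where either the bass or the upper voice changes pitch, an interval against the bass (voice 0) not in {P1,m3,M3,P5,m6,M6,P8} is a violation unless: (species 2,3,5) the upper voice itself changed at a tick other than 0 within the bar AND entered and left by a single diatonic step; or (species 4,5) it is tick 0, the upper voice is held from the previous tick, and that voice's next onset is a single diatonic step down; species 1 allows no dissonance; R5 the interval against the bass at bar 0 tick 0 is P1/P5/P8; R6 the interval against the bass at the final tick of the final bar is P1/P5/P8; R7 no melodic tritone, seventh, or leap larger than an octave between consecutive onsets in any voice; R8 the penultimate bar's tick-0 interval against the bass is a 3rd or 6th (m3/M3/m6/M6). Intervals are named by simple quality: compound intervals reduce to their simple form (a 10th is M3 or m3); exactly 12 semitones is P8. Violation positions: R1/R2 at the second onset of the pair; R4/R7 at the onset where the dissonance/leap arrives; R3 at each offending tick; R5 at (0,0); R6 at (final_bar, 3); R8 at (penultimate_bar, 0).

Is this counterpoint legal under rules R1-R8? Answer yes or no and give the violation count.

No (27 violations)

bar 0: v0=C3 v1=C4 v2=E4 (M3)
bar 1: v0=D3 v1=D4 v2=C4 (m7)
bar 2: v0=F3 v1=F4 v2=C4 (P5)
bar 3: v0=D3 v1=F3 v2=F4 (m3)
bar 4: v0=F3 v1=G4 v2=E4 (M7)
bar 5: v0=G3 v1=E4 v2=D4 (P5)
bar 6: v0=A3 v1=E4 v2=A4 (P8)
bar 7: v0=D3 v1=B3 v2=D4 (P8)
bar 8: v0=C3 v1=C4 v2=E4 (M3)
  R5 @ bar0.0: opens on M3
  R1 @ bar1.0: C3/C4 P8 -> D3/D4 P8 similar
  R3 @ bar1.0: D4 above C4
  R4 @ bar1.0: D3/C4 m7 untreated
  R3 @ bar1.1: D4 above C4
  R3 @ bar1.2: D4 above C4
  R3 @ bar1.3: D4 above C4
  R1 @ bar2.0: D3/D4 P8 -> F3/F4 P8 similar
  R3 @ bar2.0: F4 above C4
  R3 @ bar2.1: F4 above C4
  R3 @ bar2.2: F4 above C4
  R3 @ bar2.3: F4 above C4
  R3 @ bar4.0: G4 above E4
  R4 @ bar4.0: F3/G4 M2 untreated
  R4 @ bar4.0: F3/E4 M7 untreated
  R7 @ bar4.0: F3->G4 leap 14st
  R3 @ bar4.1: G4 above E4
  R3 @ bar4.2: G4 above E4
  R3 @ bar4.3: G4 above E4
  R3 @ bar5.0: E4 above D4
  R3 @ bar5.1: E4 above D4
  R3 @ bar5.2: E4 above D4
  R3 @ bar5.3: E4 above D4
  R2 @ bar6.0: G3/D4 P5 -> A3/A4 P8 similar
  R1 @ bar7.0: A3/A4 P8 -> D3/D4 P8 similar
  R8 @ bar7.0: penult P8 not 3rd/6th
  R6 @ bar8.3: closes on M3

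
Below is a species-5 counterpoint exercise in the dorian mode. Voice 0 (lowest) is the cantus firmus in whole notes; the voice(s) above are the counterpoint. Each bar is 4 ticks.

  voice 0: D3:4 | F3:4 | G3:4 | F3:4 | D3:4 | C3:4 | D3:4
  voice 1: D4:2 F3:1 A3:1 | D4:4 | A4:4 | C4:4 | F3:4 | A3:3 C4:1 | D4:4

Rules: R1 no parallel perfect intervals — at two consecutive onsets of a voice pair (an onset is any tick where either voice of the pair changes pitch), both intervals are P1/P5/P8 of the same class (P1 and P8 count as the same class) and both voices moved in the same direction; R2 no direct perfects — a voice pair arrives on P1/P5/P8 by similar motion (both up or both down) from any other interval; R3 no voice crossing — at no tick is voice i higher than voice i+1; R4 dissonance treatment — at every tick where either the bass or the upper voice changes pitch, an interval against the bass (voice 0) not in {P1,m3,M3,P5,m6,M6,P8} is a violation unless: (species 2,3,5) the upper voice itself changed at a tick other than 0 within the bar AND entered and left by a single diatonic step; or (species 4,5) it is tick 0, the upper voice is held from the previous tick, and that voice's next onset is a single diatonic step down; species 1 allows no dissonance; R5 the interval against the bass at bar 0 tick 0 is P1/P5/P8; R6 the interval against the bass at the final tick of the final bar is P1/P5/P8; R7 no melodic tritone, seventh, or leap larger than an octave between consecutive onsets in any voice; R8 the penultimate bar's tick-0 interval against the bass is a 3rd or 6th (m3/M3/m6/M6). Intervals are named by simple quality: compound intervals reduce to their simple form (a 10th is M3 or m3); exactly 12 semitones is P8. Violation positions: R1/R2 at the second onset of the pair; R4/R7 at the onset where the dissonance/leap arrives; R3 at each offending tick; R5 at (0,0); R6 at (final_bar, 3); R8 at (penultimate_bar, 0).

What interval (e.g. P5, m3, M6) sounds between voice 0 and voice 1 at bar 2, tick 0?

M2

voice 0=G3 voice 1=A4 -> M2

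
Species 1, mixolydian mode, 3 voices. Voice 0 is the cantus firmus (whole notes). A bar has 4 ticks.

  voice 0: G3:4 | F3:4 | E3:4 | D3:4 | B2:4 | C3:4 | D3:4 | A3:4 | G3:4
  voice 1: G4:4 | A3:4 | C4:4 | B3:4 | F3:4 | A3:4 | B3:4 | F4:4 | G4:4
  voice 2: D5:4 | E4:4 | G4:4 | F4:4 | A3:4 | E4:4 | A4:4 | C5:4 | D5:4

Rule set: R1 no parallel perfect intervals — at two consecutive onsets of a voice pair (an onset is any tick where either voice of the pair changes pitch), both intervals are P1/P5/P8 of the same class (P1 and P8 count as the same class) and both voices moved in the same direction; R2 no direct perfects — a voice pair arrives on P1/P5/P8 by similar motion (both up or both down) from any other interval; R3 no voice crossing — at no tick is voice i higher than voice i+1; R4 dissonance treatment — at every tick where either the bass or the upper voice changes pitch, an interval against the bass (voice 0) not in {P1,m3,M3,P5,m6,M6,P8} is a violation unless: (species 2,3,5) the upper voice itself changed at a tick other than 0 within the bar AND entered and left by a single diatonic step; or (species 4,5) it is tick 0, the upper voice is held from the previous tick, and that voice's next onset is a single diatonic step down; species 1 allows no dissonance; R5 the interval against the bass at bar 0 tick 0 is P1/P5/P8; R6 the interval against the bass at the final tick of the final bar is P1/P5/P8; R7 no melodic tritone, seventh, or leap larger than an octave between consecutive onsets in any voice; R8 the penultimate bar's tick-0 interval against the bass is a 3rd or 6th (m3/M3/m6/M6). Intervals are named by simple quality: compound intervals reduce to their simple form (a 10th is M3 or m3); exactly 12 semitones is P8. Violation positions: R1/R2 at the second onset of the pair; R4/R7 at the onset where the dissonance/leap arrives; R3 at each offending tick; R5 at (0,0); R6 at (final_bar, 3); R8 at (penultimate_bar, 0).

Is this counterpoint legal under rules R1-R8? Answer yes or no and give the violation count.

bar 0: v0=G3 v1=G4 v2=D5 (P5)
bar 1: v0=F3 v1=A3 v2=E4 (M7)
bar 2: v0=E3 v1=C4 v2=G4 (m3)
bar 3: v0=D3 v1=B3 v2=F4 (m3)
bar 4: v0=B2 v1=F3 v2=A3 (m7)
bar 5: v0=C3 v1=A3 v2=E4 (M3)
bar 6: v0=D3 v1=B3 v2=A4 (P5)
bar 7: v0=A3 v1=F4 v2=C5 (m3)
bar 8: v0=G3 v1=G4 v2=D5 (P5)
  R1 @ bar1.0: G4/D5 P5 -> A3/E4 P5 similar
  R4 @ bar1.0: F3/E4 M7 untreated
  R7 @ bar1.0: G4->A3 leap 10st
  R7 @ bar1.0: D5->E4 leap 10st
  R1 @ bar2.0: A3/E4 P5 -> C4/G4 P5 similar
  R4 @ bar4.0: B2/F3 TT untreated
  R4 @ bar4.0: B2/A3 m7 untreated
  R7 @ bar4.0: B3->F3 leap 6st
  R2 @ bar5.0: F3/A3 M3 -> A3/E4 P5 similar
  R2 @ bar6.0: C3/E4 M3 -> D3/A4 P5 similar
  R2 @ bar7.0: B3/A4 m7 -> F4/C5 P5 similar
  R7 @ bar7.0: B3->F4 leap 6st
  R1 @ bar8.0: F4/C5 P5 -> G4/D5 P5 similar

No (13 violations)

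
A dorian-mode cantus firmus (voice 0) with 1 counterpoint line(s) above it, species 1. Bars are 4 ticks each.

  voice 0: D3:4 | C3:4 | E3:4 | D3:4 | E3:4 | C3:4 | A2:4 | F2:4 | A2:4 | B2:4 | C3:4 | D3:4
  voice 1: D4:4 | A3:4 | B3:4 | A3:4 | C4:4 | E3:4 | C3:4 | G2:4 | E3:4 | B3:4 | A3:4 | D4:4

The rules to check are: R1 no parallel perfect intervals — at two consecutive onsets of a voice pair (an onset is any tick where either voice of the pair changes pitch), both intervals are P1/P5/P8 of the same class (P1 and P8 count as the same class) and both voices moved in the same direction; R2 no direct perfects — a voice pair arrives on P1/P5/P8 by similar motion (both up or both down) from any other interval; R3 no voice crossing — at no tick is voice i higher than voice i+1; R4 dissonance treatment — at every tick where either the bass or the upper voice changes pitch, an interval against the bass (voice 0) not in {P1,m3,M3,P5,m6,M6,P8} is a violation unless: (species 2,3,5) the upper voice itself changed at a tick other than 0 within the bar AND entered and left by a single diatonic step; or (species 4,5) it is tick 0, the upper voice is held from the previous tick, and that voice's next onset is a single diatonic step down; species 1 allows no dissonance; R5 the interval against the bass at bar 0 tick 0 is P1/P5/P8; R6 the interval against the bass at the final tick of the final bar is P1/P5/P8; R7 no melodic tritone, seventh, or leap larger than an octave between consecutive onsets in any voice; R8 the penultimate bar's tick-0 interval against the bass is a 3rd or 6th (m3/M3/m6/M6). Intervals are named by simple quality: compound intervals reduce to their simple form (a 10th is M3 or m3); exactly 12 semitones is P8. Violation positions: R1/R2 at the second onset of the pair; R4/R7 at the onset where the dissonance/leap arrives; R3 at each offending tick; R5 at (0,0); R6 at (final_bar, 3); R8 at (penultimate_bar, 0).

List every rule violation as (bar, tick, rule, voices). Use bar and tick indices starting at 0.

bar 0: v0=D3 v1=D4 downbeat P8
bar 1: v0=C3 v1=A3 downbeat M6
bar 2: v0=E3 v1=B3 downbeat P5
bar 3: v0=D3 v1=A3 downbeat P5
bar 4: v0=E3 v1=C4 downbeat m6
bar 5: v0=C3 v1=E3 downbeat M3
bar 6: v0=A2 v1=C3 downbeat m3
bar 7: v0=F2 v1=G2 downbeat M2
bar 8: v0=A2 v1=E3 downbeat P5
bar 9: v0=B2 v1=B3 downbeat P8
bar 10: v0=C3 v1=A3 downbeat M6
bar 11: v0=D3 v1=D4 downbeat P8
  -> R2 @ bar 2 tick 0 v(0, 1): C3/A3 M6 -> E3/B3 P5 similar
  -> R1 @ bar 3 tick 0 v(0, 1): E3/B3 P5 -> D3/A3 P5 similar
  -> R4 @ bar 7 tick 0 v(0, 1): F2/G2 M2 untreated
  -> R2 @ bar 8 tick 0 v(0, 1): F2/G2 M2 -> A2/E3 P5 similar
  -> R2 @ bar 9 tick 0 v(0, 1): A2/E3 P5 -> B2/B3 P8 similar
  -> R2 @ bar 11 tick 0 v(0, 1): C3/A3 M6 -> D3/D4 P8 similar

(2, 0, R2, (0, 1))
(3, 0, R1, (0, 1))
(7, 0, R4, (0, 1))
(8, 0, R2, (0, 1))
(9, 0, R2, (0, 1))
(11, 0, R2, (0, 1))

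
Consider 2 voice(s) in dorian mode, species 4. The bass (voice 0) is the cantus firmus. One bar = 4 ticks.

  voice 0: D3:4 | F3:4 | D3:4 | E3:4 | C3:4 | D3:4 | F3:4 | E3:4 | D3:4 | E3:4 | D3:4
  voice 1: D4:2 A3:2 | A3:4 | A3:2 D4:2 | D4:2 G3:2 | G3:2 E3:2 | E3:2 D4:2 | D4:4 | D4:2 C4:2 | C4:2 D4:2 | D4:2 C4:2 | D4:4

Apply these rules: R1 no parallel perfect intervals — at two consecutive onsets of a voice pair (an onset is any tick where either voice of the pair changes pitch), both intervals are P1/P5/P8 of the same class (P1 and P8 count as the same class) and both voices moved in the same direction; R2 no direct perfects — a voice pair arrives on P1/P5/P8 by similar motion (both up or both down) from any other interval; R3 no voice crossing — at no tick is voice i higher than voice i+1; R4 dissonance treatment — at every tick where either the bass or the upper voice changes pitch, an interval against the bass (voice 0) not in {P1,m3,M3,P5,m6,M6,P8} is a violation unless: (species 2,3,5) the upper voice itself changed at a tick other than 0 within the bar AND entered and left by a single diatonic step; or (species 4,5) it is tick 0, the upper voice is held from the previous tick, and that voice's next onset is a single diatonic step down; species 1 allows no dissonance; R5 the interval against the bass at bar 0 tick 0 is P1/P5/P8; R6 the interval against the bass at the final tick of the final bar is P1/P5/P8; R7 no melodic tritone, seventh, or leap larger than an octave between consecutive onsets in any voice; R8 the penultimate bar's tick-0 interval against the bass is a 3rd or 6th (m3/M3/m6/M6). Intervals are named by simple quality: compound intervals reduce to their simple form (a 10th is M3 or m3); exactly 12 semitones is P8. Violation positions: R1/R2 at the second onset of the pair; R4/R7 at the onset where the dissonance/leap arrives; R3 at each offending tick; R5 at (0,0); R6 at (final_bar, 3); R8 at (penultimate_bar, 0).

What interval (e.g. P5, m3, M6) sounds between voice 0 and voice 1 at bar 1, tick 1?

M3

voice 0=F3 voice 1=A3 -> M3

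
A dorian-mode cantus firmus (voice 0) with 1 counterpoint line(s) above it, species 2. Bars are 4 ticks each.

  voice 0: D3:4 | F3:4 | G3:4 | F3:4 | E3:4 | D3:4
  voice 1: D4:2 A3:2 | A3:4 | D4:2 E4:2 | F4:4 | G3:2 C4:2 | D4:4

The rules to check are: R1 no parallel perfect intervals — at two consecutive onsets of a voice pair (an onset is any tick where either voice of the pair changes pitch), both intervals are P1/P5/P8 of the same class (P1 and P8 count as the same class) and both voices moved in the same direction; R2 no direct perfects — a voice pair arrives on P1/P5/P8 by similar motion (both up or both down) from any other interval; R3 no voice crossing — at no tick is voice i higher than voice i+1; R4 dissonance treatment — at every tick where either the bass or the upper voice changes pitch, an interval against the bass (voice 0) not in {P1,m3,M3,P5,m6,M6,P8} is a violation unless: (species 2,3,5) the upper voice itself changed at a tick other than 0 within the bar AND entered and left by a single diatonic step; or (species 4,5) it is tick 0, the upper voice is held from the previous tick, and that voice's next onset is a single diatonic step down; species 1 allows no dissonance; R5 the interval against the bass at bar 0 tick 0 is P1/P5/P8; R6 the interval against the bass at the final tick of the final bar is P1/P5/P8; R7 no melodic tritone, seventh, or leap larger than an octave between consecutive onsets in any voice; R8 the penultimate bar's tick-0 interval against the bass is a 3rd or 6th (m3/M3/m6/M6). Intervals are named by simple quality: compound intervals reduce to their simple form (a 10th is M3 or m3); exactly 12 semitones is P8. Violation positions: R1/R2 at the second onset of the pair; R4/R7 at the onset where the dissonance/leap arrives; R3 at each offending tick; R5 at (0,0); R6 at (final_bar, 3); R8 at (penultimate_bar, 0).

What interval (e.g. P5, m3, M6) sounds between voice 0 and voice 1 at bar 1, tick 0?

voice 0=F3 voice 1=A3 -> M3

M3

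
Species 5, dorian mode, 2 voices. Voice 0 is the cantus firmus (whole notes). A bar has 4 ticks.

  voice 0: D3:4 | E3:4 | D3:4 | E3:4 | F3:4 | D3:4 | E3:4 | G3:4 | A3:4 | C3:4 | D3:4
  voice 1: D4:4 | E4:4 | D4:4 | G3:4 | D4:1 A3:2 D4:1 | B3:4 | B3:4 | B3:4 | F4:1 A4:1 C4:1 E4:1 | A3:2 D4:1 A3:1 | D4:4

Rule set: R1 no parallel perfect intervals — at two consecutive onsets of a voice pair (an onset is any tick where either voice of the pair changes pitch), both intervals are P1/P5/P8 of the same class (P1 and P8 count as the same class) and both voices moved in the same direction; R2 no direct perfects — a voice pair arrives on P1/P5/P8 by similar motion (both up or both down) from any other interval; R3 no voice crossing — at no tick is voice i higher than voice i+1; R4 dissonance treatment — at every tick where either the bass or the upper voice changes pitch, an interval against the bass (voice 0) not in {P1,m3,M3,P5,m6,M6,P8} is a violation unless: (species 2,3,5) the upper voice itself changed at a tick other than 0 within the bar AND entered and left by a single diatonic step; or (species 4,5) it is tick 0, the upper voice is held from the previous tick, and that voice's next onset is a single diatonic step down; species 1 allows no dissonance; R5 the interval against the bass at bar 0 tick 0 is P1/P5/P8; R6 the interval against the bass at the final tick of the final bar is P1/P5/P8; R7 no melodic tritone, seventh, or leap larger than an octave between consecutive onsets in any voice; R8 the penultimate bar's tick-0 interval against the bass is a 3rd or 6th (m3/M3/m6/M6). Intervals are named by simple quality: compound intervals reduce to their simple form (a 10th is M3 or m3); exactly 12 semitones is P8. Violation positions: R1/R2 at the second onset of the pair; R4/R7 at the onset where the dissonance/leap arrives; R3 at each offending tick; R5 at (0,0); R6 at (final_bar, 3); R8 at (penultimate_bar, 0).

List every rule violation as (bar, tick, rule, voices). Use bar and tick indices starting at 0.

(1, 0, R1, (0, 1))
(2, 0, R1, (0, 1))
(8, 0, R7, (1,))
(9, 2, R4, (0, 1))
(10, 0, R2, (0, 1))

bar 0: v0=D3 v1=D4 downbeat P8
bar 1: v0=E3 v1=E4 downbeat P8
bar 2: v0=D3 v1=D4 downbeat P8
bar 3: v0=E3 v1=G3 downbeat m3
bar 4: v0=F3 v1=D4 downbeat M6
bar 5: v0=D3 v1=B3 downbeat M6
bar 6: v0=E3 v1=B3 downbeat P5
bar 7: v0=G3 v1=B3 downbeat M3
bar 8: v0=A3 v1=F4 downbeat m6
bar 9: v0=C3 v1=A3 downbeat M6
bar 10: v0=D3 v1=D4 downbeat P8
  -> R1 @ bar 1 tick 0 v(0, 1): D3/D4 P8 -> E3/E4 P8 similar
  -> R1 @ bar 2 tick 0 v(0, 1): E3/E4 P8 -> D3/D4 P8 similar
  -> R7 @ bar 8 tick 0 v(1,): B3->F4 leap 6st
  -> R4 @ bar 9 tick 2 v(0, 1): C3/D4 M2 untreated
  -> R2 @ bar 10 tick 0 v(0, 1): C3/A3 M6 -> D3/D4 P8 similar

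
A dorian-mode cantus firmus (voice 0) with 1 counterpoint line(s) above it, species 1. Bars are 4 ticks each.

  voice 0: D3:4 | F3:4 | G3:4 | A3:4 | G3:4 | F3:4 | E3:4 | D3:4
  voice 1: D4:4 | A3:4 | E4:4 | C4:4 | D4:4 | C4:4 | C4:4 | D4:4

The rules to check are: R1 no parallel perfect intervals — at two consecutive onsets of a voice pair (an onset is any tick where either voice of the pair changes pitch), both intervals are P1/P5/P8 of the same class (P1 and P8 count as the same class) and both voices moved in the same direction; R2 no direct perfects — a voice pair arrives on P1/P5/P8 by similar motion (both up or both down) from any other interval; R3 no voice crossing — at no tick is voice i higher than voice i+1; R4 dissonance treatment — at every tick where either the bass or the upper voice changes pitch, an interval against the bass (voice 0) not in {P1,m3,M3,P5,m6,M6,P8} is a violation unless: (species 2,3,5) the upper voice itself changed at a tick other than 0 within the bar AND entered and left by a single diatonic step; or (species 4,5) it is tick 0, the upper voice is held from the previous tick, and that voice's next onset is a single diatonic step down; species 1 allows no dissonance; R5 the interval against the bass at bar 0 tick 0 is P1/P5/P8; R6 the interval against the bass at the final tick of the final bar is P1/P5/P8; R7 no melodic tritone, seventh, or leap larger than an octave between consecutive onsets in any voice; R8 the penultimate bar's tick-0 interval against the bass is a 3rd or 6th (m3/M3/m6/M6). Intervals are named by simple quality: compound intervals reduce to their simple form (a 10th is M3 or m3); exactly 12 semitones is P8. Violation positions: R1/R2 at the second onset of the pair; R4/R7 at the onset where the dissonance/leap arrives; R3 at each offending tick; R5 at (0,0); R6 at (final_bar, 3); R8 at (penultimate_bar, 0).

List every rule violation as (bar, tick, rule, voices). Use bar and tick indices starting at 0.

(5, 0, R1, (0, 1))

bar 0: v0=D3 v1=D4 downbeat P8
bar 1: v0=F3 v1=A3 downbeat M3
bar 2: v0=G3 v1=E4 downbeat M6
bar 3: v0=A3 v1=C4 downbeat m3
bar 4: v0=G3 v1=D4 downbeat P5
bar 5: v0=F3 v1=C4 downbeat P5
bar 6: v0=E3 v1=C4 downbeat m6
bar 7: v0=D3 v1=D4 downbeat P8
  -> R1 @ bar 5 tick 0 v(0, 1): G3/D4 P5 -> F3/C4 P5 similar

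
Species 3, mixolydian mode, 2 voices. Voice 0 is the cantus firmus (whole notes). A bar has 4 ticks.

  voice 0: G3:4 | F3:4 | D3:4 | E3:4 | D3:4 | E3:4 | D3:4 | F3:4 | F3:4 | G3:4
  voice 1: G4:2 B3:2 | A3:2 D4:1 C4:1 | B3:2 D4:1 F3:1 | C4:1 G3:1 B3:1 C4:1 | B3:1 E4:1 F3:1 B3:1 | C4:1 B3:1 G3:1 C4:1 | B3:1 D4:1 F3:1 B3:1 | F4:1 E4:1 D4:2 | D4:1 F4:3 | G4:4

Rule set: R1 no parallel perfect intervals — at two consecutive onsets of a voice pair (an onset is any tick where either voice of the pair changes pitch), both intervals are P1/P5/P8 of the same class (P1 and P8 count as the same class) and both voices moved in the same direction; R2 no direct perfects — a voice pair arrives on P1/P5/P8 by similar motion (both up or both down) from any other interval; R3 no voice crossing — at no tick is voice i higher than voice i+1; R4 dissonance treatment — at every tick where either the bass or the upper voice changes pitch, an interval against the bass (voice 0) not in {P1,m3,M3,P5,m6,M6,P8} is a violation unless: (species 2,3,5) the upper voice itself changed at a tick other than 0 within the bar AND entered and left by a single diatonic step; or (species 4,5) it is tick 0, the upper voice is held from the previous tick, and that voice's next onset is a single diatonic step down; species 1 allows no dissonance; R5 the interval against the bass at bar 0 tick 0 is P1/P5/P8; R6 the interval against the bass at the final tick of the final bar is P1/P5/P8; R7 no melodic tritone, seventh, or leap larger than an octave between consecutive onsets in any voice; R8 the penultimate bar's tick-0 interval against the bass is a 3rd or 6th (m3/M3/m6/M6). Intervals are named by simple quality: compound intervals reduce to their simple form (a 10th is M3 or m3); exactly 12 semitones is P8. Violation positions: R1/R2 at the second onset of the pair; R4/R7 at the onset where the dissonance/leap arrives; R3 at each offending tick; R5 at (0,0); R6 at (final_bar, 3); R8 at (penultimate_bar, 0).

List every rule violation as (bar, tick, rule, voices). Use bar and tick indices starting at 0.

(4, 1, R4, (0, 1))
(4, 2, R7, (1,))
(4, 3, R7, (1,))
(6, 3, R7, (1,))
(7, 0, R2, (0, 1))
(7, 0, R7, (1,))
(9, 0, R1, (0, 1))

bar 0: v0=G3 v1=G4 downbeat P8
bar 1: v0=F3 v1=A3 downbeat M3
bar 2: v0=D3 v1=B3 downbeat M6
bar 3: v0=E3 v1=C4 downbeat m6
bar 4: v0=D3 v1=B3 downbeat M6
bar 5: v0=E3 v1=C4 downbeat m6
bar 6: v0=D3 v1=B3 downbeat M6
bar 7: v0=F3 v1=F4 downbeat P8
bar 8: v0=F3 v1=D4 downbeat M6
bar 9: v0=G3 v1=G4 downbeat P8
  -> R4 @ bar 4 tick 1 v(0, 1): D3/E4 M2 untreated
  -> R7 @ bar 4 tick 2 v(1,): E4->F3 leap 11st
  -> R7 @ bar 4 tick 3 v(1,): F3->B3 leap 6st
  -> R7 @ bar 6 tick 3 v(1,): F3->B3 leap 6st
  -> R2 @ bar 7 tick 0 v(0, 1): D3/B3 M6 -> F3/F4 P8 similar
  -> R7 @ bar 7 tick 0 v(1,): B3->F4 leap 6st
  -> R1 @ bar 9 tick 0 v(0, 1): F3/F4 P8 -> G3/G4 P8 similar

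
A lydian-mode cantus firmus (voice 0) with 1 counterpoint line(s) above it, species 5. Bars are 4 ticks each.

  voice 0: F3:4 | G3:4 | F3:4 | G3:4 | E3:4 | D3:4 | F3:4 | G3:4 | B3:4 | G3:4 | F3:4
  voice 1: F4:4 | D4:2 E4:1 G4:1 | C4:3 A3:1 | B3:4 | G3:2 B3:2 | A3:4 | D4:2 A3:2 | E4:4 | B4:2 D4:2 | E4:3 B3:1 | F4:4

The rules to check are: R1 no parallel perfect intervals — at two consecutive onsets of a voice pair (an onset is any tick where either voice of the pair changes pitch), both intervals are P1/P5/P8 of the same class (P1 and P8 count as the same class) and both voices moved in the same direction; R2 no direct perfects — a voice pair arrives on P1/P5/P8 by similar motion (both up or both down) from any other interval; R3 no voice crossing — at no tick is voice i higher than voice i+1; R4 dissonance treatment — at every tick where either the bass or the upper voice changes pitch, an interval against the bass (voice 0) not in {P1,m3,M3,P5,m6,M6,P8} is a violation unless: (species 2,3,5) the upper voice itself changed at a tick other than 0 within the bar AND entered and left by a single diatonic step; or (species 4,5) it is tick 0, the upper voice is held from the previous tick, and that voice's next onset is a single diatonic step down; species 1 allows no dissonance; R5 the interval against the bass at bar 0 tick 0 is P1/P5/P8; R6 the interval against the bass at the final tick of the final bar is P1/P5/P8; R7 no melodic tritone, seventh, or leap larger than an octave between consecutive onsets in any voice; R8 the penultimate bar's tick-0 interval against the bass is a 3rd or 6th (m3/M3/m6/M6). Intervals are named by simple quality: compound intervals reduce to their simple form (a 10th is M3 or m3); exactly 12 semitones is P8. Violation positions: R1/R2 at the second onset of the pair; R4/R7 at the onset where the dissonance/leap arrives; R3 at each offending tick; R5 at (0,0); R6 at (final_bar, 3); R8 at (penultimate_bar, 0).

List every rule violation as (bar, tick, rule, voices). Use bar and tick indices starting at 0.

(2, 0, R2, (0, 1))
(5, 0, R1, (0, 1))
(8, 0, R2, (0, 1))
(10, 0, R7, (1,))

bar 0: v0=F3 v1=F4 downbeat P8
bar 1: v0=G3 v1=D4 downbeat P5
bar 2: v0=F3 v1=C4 downbeat P5
bar 3: v0=G3 v1=B3 downbeat M3
bar 4: v0=E3 v1=G3 downbeat m3
bar 5: v0=D3 v1=A3 downbeat P5
bar 6: v0=F3 v1=D4 downbeat M6
bar 7: v0=G3 v1=E4 downbeat M6
bar 8: v0=B3 v1=B4 downbeat P8
bar 9: v0=G3 v1=E4 downbeat M6
bar 10: v0=F3 v1=F4 downbeat P8
  -> R2 @ bar 2 tick 0 v(0, 1): G3/G4 P8 -> F3/C4 P5 similar
  -> R1 @ bar 5 tick 0 v(0, 1): E3/B3 P5 -> D3/A3 P5 similar
  -> R2 @ bar 8 tick 0 v(0, 1): G3/E4 M6 -> B3/B4 P8 similar
  -> R7 @ bar 10 tick 0 v(1,): B3->F4 leap 6st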